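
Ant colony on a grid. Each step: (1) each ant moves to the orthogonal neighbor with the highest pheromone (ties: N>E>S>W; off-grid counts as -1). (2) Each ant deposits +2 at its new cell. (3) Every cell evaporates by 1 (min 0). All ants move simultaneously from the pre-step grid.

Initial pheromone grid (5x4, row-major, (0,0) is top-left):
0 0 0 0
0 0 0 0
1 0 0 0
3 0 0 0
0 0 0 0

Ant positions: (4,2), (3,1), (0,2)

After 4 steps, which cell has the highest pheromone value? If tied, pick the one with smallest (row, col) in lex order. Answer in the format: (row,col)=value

Answer: (3,0)=3

Derivation:
Step 1: ant0:(4,2)->N->(3,2) | ant1:(3,1)->W->(3,0) | ant2:(0,2)->E->(0,3)
  grid max=4 at (3,0)
Step 2: ant0:(3,2)->N->(2,2) | ant1:(3,0)->N->(2,0) | ant2:(0,3)->S->(1,3)
  grid max=3 at (3,0)
Step 3: ant0:(2,2)->N->(1,2) | ant1:(2,0)->S->(3,0) | ant2:(1,3)->N->(0,3)
  grid max=4 at (3,0)
Step 4: ant0:(1,2)->N->(0,2) | ant1:(3,0)->N->(2,0) | ant2:(0,3)->S->(1,3)
  grid max=3 at (3,0)
Final grid:
  0 0 1 0
  0 0 0 1
  1 0 0 0
  3 0 0 0
  0 0 0 0
Max pheromone 3 at (3,0)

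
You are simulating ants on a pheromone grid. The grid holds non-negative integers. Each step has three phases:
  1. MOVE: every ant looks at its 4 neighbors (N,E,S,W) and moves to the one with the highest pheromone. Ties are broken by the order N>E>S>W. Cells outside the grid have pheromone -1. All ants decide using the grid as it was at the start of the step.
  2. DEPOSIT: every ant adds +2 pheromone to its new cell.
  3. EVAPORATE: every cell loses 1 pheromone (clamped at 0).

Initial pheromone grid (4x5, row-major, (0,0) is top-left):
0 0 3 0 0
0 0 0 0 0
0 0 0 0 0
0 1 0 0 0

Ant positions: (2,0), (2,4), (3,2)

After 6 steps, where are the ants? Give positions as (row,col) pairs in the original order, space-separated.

Step 1: ant0:(2,0)->N->(1,0) | ant1:(2,4)->N->(1,4) | ant2:(3,2)->W->(3,1)
  grid max=2 at (0,2)
Step 2: ant0:(1,0)->N->(0,0) | ant1:(1,4)->N->(0,4) | ant2:(3,1)->N->(2,1)
  grid max=1 at (0,0)
Step 3: ant0:(0,0)->E->(0,1) | ant1:(0,4)->S->(1,4) | ant2:(2,1)->S->(3,1)
  grid max=2 at (3,1)
Step 4: ant0:(0,1)->E->(0,2) | ant1:(1,4)->N->(0,4) | ant2:(3,1)->N->(2,1)
  grid max=1 at (0,2)
Step 5: ant0:(0,2)->E->(0,3) | ant1:(0,4)->S->(1,4) | ant2:(2,1)->S->(3,1)
  grid max=2 at (3,1)
Step 6: ant0:(0,3)->E->(0,4) | ant1:(1,4)->N->(0,4) | ant2:(3,1)->N->(2,1)
  grid max=3 at (0,4)

(0,4) (0,4) (2,1)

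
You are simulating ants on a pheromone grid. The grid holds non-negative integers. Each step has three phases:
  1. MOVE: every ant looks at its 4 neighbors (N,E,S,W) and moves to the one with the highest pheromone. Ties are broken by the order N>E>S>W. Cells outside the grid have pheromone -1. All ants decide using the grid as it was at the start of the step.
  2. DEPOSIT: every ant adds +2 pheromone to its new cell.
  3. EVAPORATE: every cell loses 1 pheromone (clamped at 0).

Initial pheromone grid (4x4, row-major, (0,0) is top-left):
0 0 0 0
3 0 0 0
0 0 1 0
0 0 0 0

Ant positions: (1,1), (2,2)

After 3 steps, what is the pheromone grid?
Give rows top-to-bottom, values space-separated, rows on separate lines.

After step 1: ants at (1,0),(1,2)
  0 0 0 0
  4 0 1 0
  0 0 0 0
  0 0 0 0
After step 2: ants at (0,0),(0,2)
  1 0 1 0
  3 0 0 0
  0 0 0 0
  0 0 0 0
After step 3: ants at (1,0),(0,3)
  0 0 0 1
  4 0 0 0
  0 0 0 0
  0 0 0 0

0 0 0 1
4 0 0 0
0 0 0 0
0 0 0 0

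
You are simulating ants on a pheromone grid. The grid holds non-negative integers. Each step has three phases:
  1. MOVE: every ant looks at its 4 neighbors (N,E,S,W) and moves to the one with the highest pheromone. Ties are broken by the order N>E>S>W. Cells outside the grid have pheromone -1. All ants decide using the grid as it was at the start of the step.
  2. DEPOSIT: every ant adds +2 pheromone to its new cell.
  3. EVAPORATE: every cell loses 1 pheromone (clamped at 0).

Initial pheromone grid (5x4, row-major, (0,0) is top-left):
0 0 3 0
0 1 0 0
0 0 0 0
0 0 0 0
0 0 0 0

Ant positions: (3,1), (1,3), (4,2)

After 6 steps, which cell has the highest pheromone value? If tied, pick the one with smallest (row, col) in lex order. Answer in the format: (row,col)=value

Step 1: ant0:(3,1)->N->(2,1) | ant1:(1,3)->N->(0,3) | ant2:(4,2)->N->(3,2)
  grid max=2 at (0,2)
Step 2: ant0:(2,1)->N->(1,1) | ant1:(0,3)->W->(0,2) | ant2:(3,2)->N->(2,2)
  grid max=3 at (0,2)
Step 3: ant0:(1,1)->N->(0,1) | ant1:(0,2)->E->(0,3) | ant2:(2,2)->N->(1,2)
  grid max=2 at (0,2)
Step 4: ant0:(0,1)->E->(0,2) | ant1:(0,3)->W->(0,2) | ant2:(1,2)->N->(0,2)
  grid max=7 at (0,2)
Step 5: ant0:(0,2)->E->(0,3) | ant1:(0,2)->E->(0,3) | ant2:(0,2)->E->(0,3)
  grid max=6 at (0,2)
Step 6: ant0:(0,3)->W->(0,2) | ant1:(0,3)->W->(0,2) | ant2:(0,3)->W->(0,2)
  grid max=11 at (0,2)
Final grid:
  0 0 11 4
  0 0 0 0
  0 0 0 0
  0 0 0 0
  0 0 0 0
Max pheromone 11 at (0,2)

Answer: (0,2)=11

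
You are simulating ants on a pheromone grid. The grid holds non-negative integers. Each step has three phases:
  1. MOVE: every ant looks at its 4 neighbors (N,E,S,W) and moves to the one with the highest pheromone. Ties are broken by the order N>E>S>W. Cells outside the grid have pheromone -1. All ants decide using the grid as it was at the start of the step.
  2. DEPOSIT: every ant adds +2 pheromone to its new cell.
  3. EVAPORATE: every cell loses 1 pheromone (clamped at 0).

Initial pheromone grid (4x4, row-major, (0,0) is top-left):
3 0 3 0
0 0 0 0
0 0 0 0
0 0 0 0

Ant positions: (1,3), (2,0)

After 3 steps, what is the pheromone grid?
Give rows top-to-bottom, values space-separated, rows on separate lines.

After step 1: ants at (0,3),(1,0)
  2 0 2 1
  1 0 0 0
  0 0 0 0
  0 0 0 0
After step 2: ants at (0,2),(0,0)
  3 0 3 0
  0 0 0 0
  0 0 0 0
  0 0 0 0
After step 3: ants at (0,3),(0,1)
  2 1 2 1
  0 0 0 0
  0 0 0 0
  0 0 0 0

2 1 2 1
0 0 0 0
0 0 0 0
0 0 0 0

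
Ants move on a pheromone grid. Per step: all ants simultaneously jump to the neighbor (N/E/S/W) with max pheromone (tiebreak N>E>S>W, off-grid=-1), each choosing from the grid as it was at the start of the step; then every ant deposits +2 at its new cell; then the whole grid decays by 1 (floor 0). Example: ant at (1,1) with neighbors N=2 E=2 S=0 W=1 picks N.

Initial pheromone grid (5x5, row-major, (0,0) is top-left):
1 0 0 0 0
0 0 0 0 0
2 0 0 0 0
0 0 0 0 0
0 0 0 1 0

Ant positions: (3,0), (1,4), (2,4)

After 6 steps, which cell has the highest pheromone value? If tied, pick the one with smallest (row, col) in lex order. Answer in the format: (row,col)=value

Step 1: ant0:(3,0)->N->(2,0) | ant1:(1,4)->N->(0,4) | ant2:(2,4)->N->(1,4)
  grid max=3 at (2,0)
Step 2: ant0:(2,0)->N->(1,0) | ant1:(0,4)->S->(1,4) | ant2:(1,4)->N->(0,4)
  grid max=2 at (0,4)
Step 3: ant0:(1,0)->S->(2,0) | ant1:(1,4)->N->(0,4) | ant2:(0,4)->S->(1,4)
  grid max=3 at (0,4)
Step 4: ant0:(2,0)->N->(1,0) | ant1:(0,4)->S->(1,4) | ant2:(1,4)->N->(0,4)
  grid max=4 at (0,4)
Step 5: ant0:(1,0)->S->(2,0) | ant1:(1,4)->N->(0,4) | ant2:(0,4)->S->(1,4)
  grid max=5 at (0,4)
Step 6: ant0:(2,0)->N->(1,0) | ant1:(0,4)->S->(1,4) | ant2:(1,4)->N->(0,4)
  grid max=6 at (0,4)
Final grid:
  0 0 0 0 6
  1 0 0 0 6
  2 0 0 0 0
  0 0 0 0 0
  0 0 0 0 0
Max pheromone 6 at (0,4)

Answer: (0,4)=6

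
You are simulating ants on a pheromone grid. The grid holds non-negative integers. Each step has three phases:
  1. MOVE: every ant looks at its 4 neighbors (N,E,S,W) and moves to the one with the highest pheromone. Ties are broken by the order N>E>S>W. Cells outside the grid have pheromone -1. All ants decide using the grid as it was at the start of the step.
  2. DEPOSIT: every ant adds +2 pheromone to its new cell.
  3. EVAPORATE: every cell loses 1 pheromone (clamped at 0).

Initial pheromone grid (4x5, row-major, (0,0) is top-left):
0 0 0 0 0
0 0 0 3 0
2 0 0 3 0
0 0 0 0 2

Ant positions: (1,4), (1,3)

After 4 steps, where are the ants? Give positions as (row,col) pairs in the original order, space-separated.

Step 1: ant0:(1,4)->W->(1,3) | ant1:(1,3)->S->(2,3)
  grid max=4 at (1,3)
Step 2: ant0:(1,3)->S->(2,3) | ant1:(2,3)->N->(1,3)
  grid max=5 at (1,3)
Step 3: ant0:(2,3)->N->(1,3) | ant1:(1,3)->S->(2,3)
  grid max=6 at (1,3)
Step 4: ant0:(1,3)->S->(2,3) | ant1:(2,3)->N->(1,3)
  grid max=7 at (1,3)

(2,3) (1,3)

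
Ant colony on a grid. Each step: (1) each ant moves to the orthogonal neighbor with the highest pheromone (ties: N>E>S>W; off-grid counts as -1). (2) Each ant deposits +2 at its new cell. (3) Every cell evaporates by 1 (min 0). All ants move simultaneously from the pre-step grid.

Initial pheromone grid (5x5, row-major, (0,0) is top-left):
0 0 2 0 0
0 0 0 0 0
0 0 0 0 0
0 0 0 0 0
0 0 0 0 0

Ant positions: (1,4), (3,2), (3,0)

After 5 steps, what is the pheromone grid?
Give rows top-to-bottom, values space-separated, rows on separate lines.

After step 1: ants at (0,4),(2,2),(2,0)
  0 0 1 0 1
  0 0 0 0 0
  1 0 1 0 0
  0 0 0 0 0
  0 0 0 0 0
After step 2: ants at (1,4),(1,2),(1,0)
  0 0 0 0 0
  1 0 1 0 1
  0 0 0 0 0
  0 0 0 0 0
  0 0 0 0 0
After step 3: ants at (0,4),(0,2),(0,0)
  1 0 1 0 1
  0 0 0 0 0
  0 0 0 0 0
  0 0 0 0 0
  0 0 0 0 0
After step 4: ants at (1,4),(0,3),(0,1)
  0 1 0 1 0
  0 0 0 0 1
  0 0 0 0 0
  0 0 0 0 0
  0 0 0 0 0
After step 5: ants at (0,4),(0,4),(0,2)
  0 0 1 0 3
  0 0 0 0 0
  0 0 0 0 0
  0 0 0 0 0
  0 0 0 0 0

0 0 1 0 3
0 0 0 0 0
0 0 0 0 0
0 0 0 0 0
0 0 0 0 0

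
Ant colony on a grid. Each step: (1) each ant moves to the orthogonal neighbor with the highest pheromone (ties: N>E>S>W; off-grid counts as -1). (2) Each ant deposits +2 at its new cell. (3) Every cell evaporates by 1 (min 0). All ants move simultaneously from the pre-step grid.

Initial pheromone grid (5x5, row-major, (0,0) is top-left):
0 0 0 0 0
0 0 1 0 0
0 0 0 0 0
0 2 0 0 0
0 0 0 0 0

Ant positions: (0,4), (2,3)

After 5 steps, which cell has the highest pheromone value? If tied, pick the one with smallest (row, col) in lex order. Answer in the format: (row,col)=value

Answer: (1,3)=5

Derivation:
Step 1: ant0:(0,4)->S->(1,4) | ant1:(2,3)->N->(1,3)
  grid max=1 at (1,3)
Step 2: ant0:(1,4)->W->(1,3) | ant1:(1,3)->E->(1,4)
  grid max=2 at (1,3)
Step 3: ant0:(1,3)->E->(1,4) | ant1:(1,4)->W->(1,3)
  grid max=3 at (1,3)
Step 4: ant0:(1,4)->W->(1,3) | ant1:(1,3)->E->(1,4)
  grid max=4 at (1,3)
Step 5: ant0:(1,3)->E->(1,4) | ant1:(1,4)->W->(1,3)
  grid max=5 at (1,3)
Final grid:
  0 0 0 0 0
  0 0 0 5 5
  0 0 0 0 0
  0 0 0 0 0
  0 0 0 0 0
Max pheromone 5 at (1,3)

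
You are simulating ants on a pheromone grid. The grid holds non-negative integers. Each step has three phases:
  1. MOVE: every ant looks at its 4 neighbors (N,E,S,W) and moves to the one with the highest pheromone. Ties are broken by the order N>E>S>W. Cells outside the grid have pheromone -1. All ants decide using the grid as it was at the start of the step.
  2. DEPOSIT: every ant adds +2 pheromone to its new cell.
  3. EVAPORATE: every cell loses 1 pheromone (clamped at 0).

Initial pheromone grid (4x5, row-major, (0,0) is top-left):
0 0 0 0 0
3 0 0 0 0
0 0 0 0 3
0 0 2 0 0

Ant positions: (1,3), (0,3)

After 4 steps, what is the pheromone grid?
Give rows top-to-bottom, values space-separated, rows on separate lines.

After step 1: ants at (0,3),(0,4)
  0 0 0 1 1
  2 0 0 0 0
  0 0 0 0 2
  0 0 1 0 0
After step 2: ants at (0,4),(0,3)
  0 0 0 2 2
  1 0 0 0 0
  0 0 0 0 1
  0 0 0 0 0
After step 3: ants at (0,3),(0,4)
  0 0 0 3 3
  0 0 0 0 0
  0 0 0 0 0
  0 0 0 0 0
After step 4: ants at (0,4),(0,3)
  0 0 0 4 4
  0 0 0 0 0
  0 0 0 0 0
  0 0 0 0 0

0 0 0 4 4
0 0 0 0 0
0 0 0 0 0
0 0 0 0 0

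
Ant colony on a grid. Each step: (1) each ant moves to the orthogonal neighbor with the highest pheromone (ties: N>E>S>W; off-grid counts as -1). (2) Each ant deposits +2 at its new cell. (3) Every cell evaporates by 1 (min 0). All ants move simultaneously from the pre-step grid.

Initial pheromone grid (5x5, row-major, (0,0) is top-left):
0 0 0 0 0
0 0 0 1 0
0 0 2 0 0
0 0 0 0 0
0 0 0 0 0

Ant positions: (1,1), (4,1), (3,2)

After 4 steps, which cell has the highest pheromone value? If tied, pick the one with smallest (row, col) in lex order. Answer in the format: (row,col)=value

Answer: (2,2)=6

Derivation:
Step 1: ant0:(1,1)->N->(0,1) | ant1:(4,1)->N->(3,1) | ant2:(3,2)->N->(2,2)
  grid max=3 at (2,2)
Step 2: ant0:(0,1)->E->(0,2) | ant1:(3,1)->N->(2,1) | ant2:(2,2)->N->(1,2)
  grid max=2 at (2,2)
Step 3: ant0:(0,2)->S->(1,2) | ant1:(2,1)->E->(2,2) | ant2:(1,2)->S->(2,2)
  grid max=5 at (2,2)
Step 4: ant0:(1,2)->S->(2,2) | ant1:(2,2)->N->(1,2) | ant2:(2,2)->N->(1,2)
  grid max=6 at (2,2)
Final grid:
  0 0 0 0 0
  0 0 5 0 0
  0 0 6 0 0
  0 0 0 0 0
  0 0 0 0 0
Max pheromone 6 at (2,2)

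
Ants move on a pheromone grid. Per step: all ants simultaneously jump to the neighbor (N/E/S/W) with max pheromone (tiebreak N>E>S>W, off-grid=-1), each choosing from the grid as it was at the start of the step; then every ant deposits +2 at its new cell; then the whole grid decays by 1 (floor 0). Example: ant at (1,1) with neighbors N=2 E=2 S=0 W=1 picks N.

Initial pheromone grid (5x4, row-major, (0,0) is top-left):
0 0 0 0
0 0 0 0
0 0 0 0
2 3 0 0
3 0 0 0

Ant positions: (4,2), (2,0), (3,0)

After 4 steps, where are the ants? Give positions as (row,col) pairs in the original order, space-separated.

Step 1: ant0:(4,2)->N->(3,2) | ant1:(2,0)->S->(3,0) | ant2:(3,0)->E->(3,1)
  grid max=4 at (3,1)
Step 2: ant0:(3,2)->W->(3,1) | ant1:(3,0)->E->(3,1) | ant2:(3,1)->W->(3,0)
  grid max=7 at (3,1)
Step 3: ant0:(3,1)->W->(3,0) | ant1:(3,1)->W->(3,0) | ant2:(3,0)->E->(3,1)
  grid max=8 at (3,1)
Step 4: ant0:(3,0)->E->(3,1) | ant1:(3,0)->E->(3,1) | ant2:(3,1)->W->(3,0)
  grid max=11 at (3,1)

(3,1) (3,1) (3,0)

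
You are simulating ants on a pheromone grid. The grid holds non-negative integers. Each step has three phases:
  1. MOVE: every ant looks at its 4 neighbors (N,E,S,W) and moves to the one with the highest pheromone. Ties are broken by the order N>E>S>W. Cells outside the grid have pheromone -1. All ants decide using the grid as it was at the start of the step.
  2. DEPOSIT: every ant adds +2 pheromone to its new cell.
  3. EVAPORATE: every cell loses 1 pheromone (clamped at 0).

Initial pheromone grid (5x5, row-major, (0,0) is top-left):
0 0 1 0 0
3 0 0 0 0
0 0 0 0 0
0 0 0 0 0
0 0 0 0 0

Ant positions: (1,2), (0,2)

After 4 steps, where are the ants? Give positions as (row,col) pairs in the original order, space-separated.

Step 1: ant0:(1,2)->N->(0,2) | ant1:(0,2)->E->(0,3)
  grid max=2 at (0,2)
Step 2: ant0:(0,2)->E->(0,3) | ant1:(0,3)->W->(0,2)
  grid max=3 at (0,2)
Step 3: ant0:(0,3)->W->(0,2) | ant1:(0,2)->E->(0,3)
  grid max=4 at (0,2)
Step 4: ant0:(0,2)->E->(0,3) | ant1:(0,3)->W->(0,2)
  grid max=5 at (0,2)

(0,3) (0,2)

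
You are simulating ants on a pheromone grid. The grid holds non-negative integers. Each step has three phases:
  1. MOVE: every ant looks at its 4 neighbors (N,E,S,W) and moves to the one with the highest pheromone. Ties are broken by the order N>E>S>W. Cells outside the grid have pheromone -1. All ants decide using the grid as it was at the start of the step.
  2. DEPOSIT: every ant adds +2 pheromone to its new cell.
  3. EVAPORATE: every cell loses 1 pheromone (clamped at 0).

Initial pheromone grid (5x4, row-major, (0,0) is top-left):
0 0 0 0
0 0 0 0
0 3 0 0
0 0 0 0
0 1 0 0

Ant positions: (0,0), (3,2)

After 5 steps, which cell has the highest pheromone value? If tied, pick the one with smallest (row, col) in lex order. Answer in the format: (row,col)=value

Answer: (2,1)=2

Derivation:
Step 1: ant0:(0,0)->E->(0,1) | ant1:(3,2)->N->(2,2)
  grid max=2 at (2,1)
Step 2: ant0:(0,1)->E->(0,2) | ant1:(2,2)->W->(2,1)
  grid max=3 at (2,1)
Step 3: ant0:(0,2)->E->(0,3) | ant1:(2,1)->N->(1,1)
  grid max=2 at (2,1)
Step 4: ant0:(0,3)->S->(1,3) | ant1:(1,1)->S->(2,1)
  grid max=3 at (2,1)
Step 5: ant0:(1,3)->N->(0,3) | ant1:(2,1)->N->(1,1)
  grid max=2 at (2,1)
Final grid:
  0 0 0 1
  0 1 0 0
  0 2 0 0
  0 0 0 0
  0 0 0 0
Max pheromone 2 at (2,1)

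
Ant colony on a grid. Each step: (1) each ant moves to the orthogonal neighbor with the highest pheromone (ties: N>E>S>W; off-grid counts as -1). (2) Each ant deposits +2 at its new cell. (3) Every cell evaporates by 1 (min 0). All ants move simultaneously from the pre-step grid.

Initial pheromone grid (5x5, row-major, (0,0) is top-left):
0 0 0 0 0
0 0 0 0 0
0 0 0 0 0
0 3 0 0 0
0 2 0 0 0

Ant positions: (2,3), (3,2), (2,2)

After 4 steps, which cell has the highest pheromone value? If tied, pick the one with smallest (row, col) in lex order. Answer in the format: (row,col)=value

Step 1: ant0:(2,3)->N->(1,3) | ant1:(3,2)->W->(3,1) | ant2:(2,2)->N->(1,2)
  grid max=4 at (3,1)
Step 2: ant0:(1,3)->W->(1,2) | ant1:(3,1)->S->(4,1) | ant2:(1,2)->E->(1,3)
  grid max=3 at (3,1)
Step 3: ant0:(1,2)->E->(1,3) | ant1:(4,1)->N->(3,1) | ant2:(1,3)->W->(1,2)
  grid max=4 at (3,1)
Step 4: ant0:(1,3)->W->(1,2) | ant1:(3,1)->S->(4,1) | ant2:(1,2)->E->(1,3)
  grid max=4 at (1,2)
Final grid:
  0 0 0 0 0
  0 0 4 4 0
  0 0 0 0 0
  0 3 0 0 0
  0 2 0 0 0
Max pheromone 4 at (1,2)

Answer: (1,2)=4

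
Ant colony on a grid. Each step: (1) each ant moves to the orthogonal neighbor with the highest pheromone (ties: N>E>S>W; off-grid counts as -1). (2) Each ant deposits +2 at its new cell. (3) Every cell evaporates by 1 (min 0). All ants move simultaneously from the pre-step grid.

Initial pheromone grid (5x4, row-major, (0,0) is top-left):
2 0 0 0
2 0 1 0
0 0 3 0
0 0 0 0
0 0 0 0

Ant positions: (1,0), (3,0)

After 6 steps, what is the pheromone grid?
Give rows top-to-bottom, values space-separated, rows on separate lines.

After step 1: ants at (0,0),(2,0)
  3 0 0 0
  1 0 0 0
  1 0 2 0
  0 0 0 0
  0 0 0 0
After step 2: ants at (1,0),(1,0)
  2 0 0 0
  4 0 0 0
  0 0 1 0
  0 0 0 0
  0 0 0 0
After step 3: ants at (0,0),(0,0)
  5 0 0 0
  3 0 0 0
  0 0 0 0
  0 0 0 0
  0 0 0 0
After step 4: ants at (1,0),(1,0)
  4 0 0 0
  6 0 0 0
  0 0 0 0
  0 0 0 0
  0 0 0 0
After step 5: ants at (0,0),(0,0)
  7 0 0 0
  5 0 0 0
  0 0 0 0
  0 0 0 0
  0 0 0 0
After step 6: ants at (1,0),(1,0)
  6 0 0 0
  8 0 0 0
  0 0 0 0
  0 0 0 0
  0 0 0 0

6 0 0 0
8 0 0 0
0 0 0 0
0 0 0 0
0 0 0 0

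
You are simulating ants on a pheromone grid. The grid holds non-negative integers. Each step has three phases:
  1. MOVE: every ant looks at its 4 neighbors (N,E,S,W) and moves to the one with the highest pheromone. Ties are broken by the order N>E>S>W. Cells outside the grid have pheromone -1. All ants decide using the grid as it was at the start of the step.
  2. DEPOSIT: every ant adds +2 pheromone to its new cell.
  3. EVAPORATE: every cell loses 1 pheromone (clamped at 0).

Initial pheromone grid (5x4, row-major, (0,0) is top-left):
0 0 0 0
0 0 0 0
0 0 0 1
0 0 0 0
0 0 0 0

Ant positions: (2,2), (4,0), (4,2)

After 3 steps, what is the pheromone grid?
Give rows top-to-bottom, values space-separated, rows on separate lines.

After step 1: ants at (2,3),(3,0),(3,2)
  0 0 0 0
  0 0 0 0
  0 0 0 2
  1 0 1 0
  0 0 0 0
After step 2: ants at (1,3),(2,0),(2,2)
  0 0 0 0
  0 0 0 1
  1 0 1 1
  0 0 0 0
  0 0 0 0
After step 3: ants at (2,3),(1,0),(2,3)
  0 0 0 0
  1 0 0 0
  0 0 0 4
  0 0 0 0
  0 0 0 0

0 0 0 0
1 0 0 0
0 0 0 4
0 0 0 0
0 0 0 0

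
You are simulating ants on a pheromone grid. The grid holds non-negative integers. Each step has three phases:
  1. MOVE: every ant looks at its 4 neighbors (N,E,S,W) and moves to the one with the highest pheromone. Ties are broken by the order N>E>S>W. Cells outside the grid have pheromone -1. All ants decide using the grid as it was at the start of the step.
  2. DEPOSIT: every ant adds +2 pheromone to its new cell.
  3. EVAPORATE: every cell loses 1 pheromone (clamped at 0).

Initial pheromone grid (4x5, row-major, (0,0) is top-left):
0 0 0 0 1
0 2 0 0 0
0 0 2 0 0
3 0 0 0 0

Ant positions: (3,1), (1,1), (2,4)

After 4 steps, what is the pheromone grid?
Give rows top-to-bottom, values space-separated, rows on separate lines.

After step 1: ants at (3,0),(0,1),(1,4)
  0 1 0 0 0
  0 1 0 0 1
  0 0 1 0 0
  4 0 0 0 0
After step 2: ants at (2,0),(1,1),(0,4)
  0 0 0 0 1
  0 2 0 0 0
  1 0 0 0 0
  3 0 0 0 0
After step 3: ants at (3,0),(0,1),(1,4)
  0 1 0 0 0
  0 1 0 0 1
  0 0 0 0 0
  4 0 0 0 0
After step 4: ants at (2,0),(1,1),(0,4)
  0 0 0 0 1
  0 2 0 0 0
  1 0 0 0 0
  3 0 0 0 0

0 0 0 0 1
0 2 0 0 0
1 0 0 0 0
3 0 0 0 0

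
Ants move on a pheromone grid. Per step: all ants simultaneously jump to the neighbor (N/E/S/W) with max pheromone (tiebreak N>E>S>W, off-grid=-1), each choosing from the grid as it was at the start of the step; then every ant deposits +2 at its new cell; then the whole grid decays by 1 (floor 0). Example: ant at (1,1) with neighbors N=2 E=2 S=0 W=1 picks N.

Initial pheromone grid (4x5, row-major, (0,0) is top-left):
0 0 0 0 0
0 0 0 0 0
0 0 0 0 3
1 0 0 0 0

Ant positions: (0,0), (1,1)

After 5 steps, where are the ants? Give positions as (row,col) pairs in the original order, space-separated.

Step 1: ant0:(0,0)->E->(0,1) | ant1:(1,1)->N->(0,1)
  grid max=3 at (0,1)
Step 2: ant0:(0,1)->E->(0,2) | ant1:(0,1)->E->(0,2)
  grid max=3 at (0,2)
Step 3: ant0:(0,2)->W->(0,1) | ant1:(0,2)->W->(0,1)
  grid max=5 at (0,1)
Step 4: ant0:(0,1)->E->(0,2) | ant1:(0,1)->E->(0,2)
  grid max=5 at (0,2)
Step 5: ant0:(0,2)->W->(0,1) | ant1:(0,2)->W->(0,1)
  grid max=7 at (0,1)

(0,1) (0,1)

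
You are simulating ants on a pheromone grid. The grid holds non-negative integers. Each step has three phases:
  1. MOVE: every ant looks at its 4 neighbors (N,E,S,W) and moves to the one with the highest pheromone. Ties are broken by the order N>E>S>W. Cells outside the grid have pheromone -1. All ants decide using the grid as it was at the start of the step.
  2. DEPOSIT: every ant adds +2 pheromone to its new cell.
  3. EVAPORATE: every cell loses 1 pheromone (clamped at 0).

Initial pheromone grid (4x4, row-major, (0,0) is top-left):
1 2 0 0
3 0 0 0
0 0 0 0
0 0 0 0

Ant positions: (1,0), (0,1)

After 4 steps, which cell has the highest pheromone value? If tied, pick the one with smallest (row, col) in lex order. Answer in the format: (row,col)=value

Step 1: ant0:(1,0)->N->(0,0) | ant1:(0,1)->W->(0,0)
  grid max=4 at (0,0)
Step 2: ant0:(0,0)->S->(1,0) | ant1:(0,0)->S->(1,0)
  grid max=5 at (1,0)
Step 3: ant0:(1,0)->N->(0,0) | ant1:(1,0)->N->(0,0)
  grid max=6 at (0,0)
Step 4: ant0:(0,0)->S->(1,0) | ant1:(0,0)->S->(1,0)
  grid max=7 at (1,0)
Final grid:
  5 0 0 0
  7 0 0 0
  0 0 0 0
  0 0 0 0
Max pheromone 7 at (1,0)

Answer: (1,0)=7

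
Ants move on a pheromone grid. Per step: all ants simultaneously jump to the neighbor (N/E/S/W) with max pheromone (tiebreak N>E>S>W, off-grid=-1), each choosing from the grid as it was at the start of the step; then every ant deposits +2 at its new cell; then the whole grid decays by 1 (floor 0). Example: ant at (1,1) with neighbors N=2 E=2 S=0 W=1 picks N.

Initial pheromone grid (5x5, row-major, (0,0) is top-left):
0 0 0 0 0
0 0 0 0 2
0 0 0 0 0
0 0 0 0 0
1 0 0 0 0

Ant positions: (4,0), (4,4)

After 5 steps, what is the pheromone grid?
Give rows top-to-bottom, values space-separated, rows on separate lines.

After step 1: ants at (3,0),(3,4)
  0 0 0 0 0
  0 0 0 0 1
  0 0 0 0 0
  1 0 0 0 1
  0 0 0 0 0
After step 2: ants at (2,0),(2,4)
  0 0 0 0 0
  0 0 0 0 0
  1 0 0 0 1
  0 0 0 0 0
  0 0 0 0 0
After step 3: ants at (1,0),(1,4)
  0 0 0 0 0
  1 0 0 0 1
  0 0 0 0 0
  0 0 0 0 0
  0 0 0 0 0
After step 4: ants at (0,0),(0,4)
  1 0 0 0 1
  0 0 0 0 0
  0 0 0 0 0
  0 0 0 0 0
  0 0 0 0 0
After step 5: ants at (0,1),(1,4)
  0 1 0 0 0
  0 0 0 0 1
  0 0 0 0 0
  0 0 0 0 0
  0 0 0 0 0

0 1 0 0 0
0 0 0 0 1
0 0 0 0 0
0 0 0 0 0
0 0 0 0 0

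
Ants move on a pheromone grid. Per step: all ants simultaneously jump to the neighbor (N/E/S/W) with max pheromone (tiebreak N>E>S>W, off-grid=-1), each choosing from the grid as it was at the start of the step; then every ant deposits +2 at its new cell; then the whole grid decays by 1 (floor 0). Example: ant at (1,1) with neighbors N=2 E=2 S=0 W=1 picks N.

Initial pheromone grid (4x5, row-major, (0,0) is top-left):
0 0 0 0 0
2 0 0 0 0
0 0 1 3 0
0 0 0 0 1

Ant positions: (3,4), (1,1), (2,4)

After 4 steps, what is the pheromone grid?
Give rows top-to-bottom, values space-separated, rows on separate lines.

After step 1: ants at (2,4),(1,0),(2,3)
  0 0 0 0 0
  3 0 0 0 0
  0 0 0 4 1
  0 0 0 0 0
After step 2: ants at (2,3),(0,0),(2,4)
  1 0 0 0 0
  2 0 0 0 0
  0 0 0 5 2
  0 0 0 0 0
After step 3: ants at (2,4),(1,0),(2,3)
  0 0 0 0 0
  3 0 0 0 0
  0 0 0 6 3
  0 0 0 0 0
After step 4: ants at (2,3),(0,0),(2,4)
  1 0 0 0 0
  2 0 0 0 0
  0 0 0 7 4
  0 0 0 0 0

1 0 0 0 0
2 0 0 0 0
0 0 0 7 4
0 0 0 0 0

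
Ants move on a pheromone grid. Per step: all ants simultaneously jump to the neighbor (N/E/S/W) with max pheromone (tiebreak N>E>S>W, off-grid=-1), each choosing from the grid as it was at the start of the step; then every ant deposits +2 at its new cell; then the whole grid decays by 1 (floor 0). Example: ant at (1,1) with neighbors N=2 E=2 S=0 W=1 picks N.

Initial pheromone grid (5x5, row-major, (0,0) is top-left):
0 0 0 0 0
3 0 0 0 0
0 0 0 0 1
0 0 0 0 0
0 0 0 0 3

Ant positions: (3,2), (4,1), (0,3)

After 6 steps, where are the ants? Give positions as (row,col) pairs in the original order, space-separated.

Step 1: ant0:(3,2)->N->(2,2) | ant1:(4,1)->N->(3,1) | ant2:(0,3)->E->(0,4)
  grid max=2 at (1,0)
Step 2: ant0:(2,2)->N->(1,2) | ant1:(3,1)->N->(2,1) | ant2:(0,4)->S->(1,4)
  grid max=1 at (1,0)
Step 3: ant0:(1,2)->N->(0,2) | ant1:(2,1)->N->(1,1) | ant2:(1,4)->N->(0,4)
  grid max=1 at (0,2)
Step 4: ant0:(0,2)->E->(0,3) | ant1:(1,1)->N->(0,1) | ant2:(0,4)->S->(1,4)
  grid max=1 at (0,1)
Step 5: ant0:(0,3)->E->(0,4) | ant1:(0,1)->E->(0,2) | ant2:(1,4)->N->(0,4)
  grid max=3 at (0,4)
Step 6: ant0:(0,4)->S->(1,4) | ant1:(0,2)->E->(0,3) | ant2:(0,4)->S->(1,4)
  grid max=3 at (1,4)

(1,4) (0,3) (1,4)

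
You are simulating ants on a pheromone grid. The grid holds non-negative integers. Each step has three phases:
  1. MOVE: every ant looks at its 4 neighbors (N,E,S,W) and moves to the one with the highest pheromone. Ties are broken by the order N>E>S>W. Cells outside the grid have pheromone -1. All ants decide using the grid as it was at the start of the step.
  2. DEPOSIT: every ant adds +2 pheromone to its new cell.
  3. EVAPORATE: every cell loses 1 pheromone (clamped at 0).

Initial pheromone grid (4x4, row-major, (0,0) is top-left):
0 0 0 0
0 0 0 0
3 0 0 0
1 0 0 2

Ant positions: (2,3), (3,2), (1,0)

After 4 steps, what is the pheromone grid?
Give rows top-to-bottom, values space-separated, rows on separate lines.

After step 1: ants at (3,3),(3,3),(2,0)
  0 0 0 0
  0 0 0 0
  4 0 0 0
  0 0 0 5
After step 2: ants at (2,3),(2,3),(1,0)
  0 0 0 0
  1 0 0 0
  3 0 0 3
  0 0 0 4
After step 3: ants at (3,3),(3,3),(2,0)
  0 0 0 0
  0 0 0 0
  4 0 0 2
  0 0 0 7
After step 4: ants at (2,3),(2,3),(1,0)
  0 0 0 0
  1 0 0 0
  3 0 0 5
  0 0 0 6

0 0 0 0
1 0 0 0
3 0 0 5
0 0 0 6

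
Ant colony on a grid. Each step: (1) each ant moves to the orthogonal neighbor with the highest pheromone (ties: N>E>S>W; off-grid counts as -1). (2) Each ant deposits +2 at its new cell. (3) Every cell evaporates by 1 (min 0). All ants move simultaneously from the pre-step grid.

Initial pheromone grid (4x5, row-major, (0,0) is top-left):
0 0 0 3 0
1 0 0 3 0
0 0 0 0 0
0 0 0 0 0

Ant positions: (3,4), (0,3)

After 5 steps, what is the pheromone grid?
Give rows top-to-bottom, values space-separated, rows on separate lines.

After step 1: ants at (2,4),(1,3)
  0 0 0 2 0
  0 0 0 4 0
  0 0 0 0 1
  0 0 0 0 0
After step 2: ants at (1,4),(0,3)
  0 0 0 3 0
  0 0 0 3 1
  0 0 0 0 0
  0 0 0 0 0
After step 3: ants at (1,3),(1,3)
  0 0 0 2 0
  0 0 0 6 0
  0 0 0 0 0
  0 0 0 0 0
After step 4: ants at (0,3),(0,3)
  0 0 0 5 0
  0 0 0 5 0
  0 0 0 0 0
  0 0 0 0 0
After step 5: ants at (1,3),(1,3)
  0 0 0 4 0
  0 0 0 8 0
  0 0 0 0 0
  0 0 0 0 0

0 0 0 4 0
0 0 0 8 0
0 0 0 0 0
0 0 0 0 0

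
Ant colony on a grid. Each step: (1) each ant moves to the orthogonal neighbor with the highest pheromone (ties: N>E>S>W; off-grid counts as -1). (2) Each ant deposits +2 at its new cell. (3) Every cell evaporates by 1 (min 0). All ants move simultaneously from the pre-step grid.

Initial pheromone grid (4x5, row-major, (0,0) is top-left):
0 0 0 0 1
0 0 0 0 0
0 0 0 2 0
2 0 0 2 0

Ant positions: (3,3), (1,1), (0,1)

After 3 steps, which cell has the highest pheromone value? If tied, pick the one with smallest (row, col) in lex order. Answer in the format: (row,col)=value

Answer: (0,1)=3

Derivation:
Step 1: ant0:(3,3)->N->(2,3) | ant1:(1,1)->N->(0,1) | ant2:(0,1)->E->(0,2)
  grid max=3 at (2,3)
Step 2: ant0:(2,3)->S->(3,3) | ant1:(0,1)->E->(0,2) | ant2:(0,2)->W->(0,1)
  grid max=2 at (0,1)
Step 3: ant0:(3,3)->N->(2,3) | ant1:(0,2)->W->(0,1) | ant2:(0,1)->E->(0,2)
  grid max=3 at (0,1)
Final grid:
  0 3 3 0 0
  0 0 0 0 0
  0 0 0 3 0
  0 0 0 1 0
Max pheromone 3 at (0,1)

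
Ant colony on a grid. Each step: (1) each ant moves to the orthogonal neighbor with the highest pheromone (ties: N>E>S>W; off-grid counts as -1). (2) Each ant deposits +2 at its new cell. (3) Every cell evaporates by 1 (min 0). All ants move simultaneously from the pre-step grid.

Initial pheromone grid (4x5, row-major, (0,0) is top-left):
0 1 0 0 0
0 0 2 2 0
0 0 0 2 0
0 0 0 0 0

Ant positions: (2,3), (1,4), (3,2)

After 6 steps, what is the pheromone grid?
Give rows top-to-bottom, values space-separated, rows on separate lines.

After step 1: ants at (1,3),(1,3),(2,2)
  0 0 0 0 0
  0 0 1 5 0
  0 0 1 1 0
  0 0 0 0 0
After step 2: ants at (2,3),(2,3),(1,2)
  0 0 0 0 0
  0 0 2 4 0
  0 0 0 4 0
  0 0 0 0 0
After step 3: ants at (1,3),(1,3),(1,3)
  0 0 0 0 0
  0 0 1 9 0
  0 0 0 3 0
  0 0 0 0 0
After step 4: ants at (2,3),(2,3),(2,3)
  0 0 0 0 0
  0 0 0 8 0
  0 0 0 8 0
  0 0 0 0 0
After step 5: ants at (1,3),(1,3),(1,3)
  0 0 0 0 0
  0 0 0 13 0
  0 0 0 7 0
  0 0 0 0 0
After step 6: ants at (2,3),(2,3),(2,3)
  0 0 0 0 0
  0 0 0 12 0
  0 0 0 12 0
  0 0 0 0 0

0 0 0 0 0
0 0 0 12 0
0 0 0 12 0
0 0 0 0 0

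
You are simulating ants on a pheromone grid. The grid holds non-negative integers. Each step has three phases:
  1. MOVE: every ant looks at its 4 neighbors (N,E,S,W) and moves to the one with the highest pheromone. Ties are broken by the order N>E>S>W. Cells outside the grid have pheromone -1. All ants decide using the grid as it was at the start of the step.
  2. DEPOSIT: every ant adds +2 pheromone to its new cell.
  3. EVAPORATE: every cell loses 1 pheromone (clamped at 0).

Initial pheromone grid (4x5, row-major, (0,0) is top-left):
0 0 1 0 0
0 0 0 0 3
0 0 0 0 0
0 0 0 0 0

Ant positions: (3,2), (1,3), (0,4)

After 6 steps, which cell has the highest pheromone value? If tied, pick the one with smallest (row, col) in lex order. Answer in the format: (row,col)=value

Step 1: ant0:(3,2)->N->(2,2) | ant1:(1,3)->E->(1,4) | ant2:(0,4)->S->(1,4)
  grid max=6 at (1,4)
Step 2: ant0:(2,2)->N->(1,2) | ant1:(1,4)->N->(0,4) | ant2:(1,4)->N->(0,4)
  grid max=5 at (1,4)
Step 3: ant0:(1,2)->N->(0,2) | ant1:(0,4)->S->(1,4) | ant2:(0,4)->S->(1,4)
  grid max=8 at (1,4)
Step 4: ant0:(0,2)->E->(0,3) | ant1:(1,4)->N->(0,4) | ant2:(1,4)->N->(0,4)
  grid max=7 at (1,4)
Step 5: ant0:(0,3)->E->(0,4) | ant1:(0,4)->S->(1,4) | ant2:(0,4)->S->(1,4)
  grid max=10 at (1,4)
Step 6: ant0:(0,4)->S->(1,4) | ant1:(1,4)->N->(0,4) | ant2:(1,4)->N->(0,4)
  grid max=11 at (1,4)
Final grid:
  0 0 0 0 9
  0 0 0 0 11
  0 0 0 0 0
  0 0 0 0 0
Max pheromone 11 at (1,4)

Answer: (1,4)=11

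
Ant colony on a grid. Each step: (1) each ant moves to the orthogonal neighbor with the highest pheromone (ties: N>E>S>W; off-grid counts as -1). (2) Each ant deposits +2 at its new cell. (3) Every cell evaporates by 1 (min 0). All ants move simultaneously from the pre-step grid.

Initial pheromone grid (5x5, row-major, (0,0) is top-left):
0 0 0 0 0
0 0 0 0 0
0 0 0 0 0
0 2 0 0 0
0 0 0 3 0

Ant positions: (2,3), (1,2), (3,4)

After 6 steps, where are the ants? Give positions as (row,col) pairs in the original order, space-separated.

Step 1: ant0:(2,3)->N->(1,3) | ant1:(1,2)->N->(0,2) | ant2:(3,4)->N->(2,4)
  grid max=2 at (4,3)
Step 2: ant0:(1,3)->N->(0,3) | ant1:(0,2)->E->(0,3) | ant2:(2,4)->N->(1,4)
  grid max=3 at (0,3)
Step 3: ant0:(0,3)->E->(0,4) | ant1:(0,3)->E->(0,4) | ant2:(1,4)->N->(0,4)
  grid max=5 at (0,4)
Step 4: ant0:(0,4)->W->(0,3) | ant1:(0,4)->W->(0,3) | ant2:(0,4)->W->(0,3)
  grid max=7 at (0,3)
Step 5: ant0:(0,3)->E->(0,4) | ant1:(0,3)->E->(0,4) | ant2:(0,3)->E->(0,4)
  grid max=9 at (0,4)
Step 6: ant0:(0,4)->W->(0,3) | ant1:(0,4)->W->(0,3) | ant2:(0,4)->W->(0,3)
  grid max=11 at (0,3)

(0,3) (0,3) (0,3)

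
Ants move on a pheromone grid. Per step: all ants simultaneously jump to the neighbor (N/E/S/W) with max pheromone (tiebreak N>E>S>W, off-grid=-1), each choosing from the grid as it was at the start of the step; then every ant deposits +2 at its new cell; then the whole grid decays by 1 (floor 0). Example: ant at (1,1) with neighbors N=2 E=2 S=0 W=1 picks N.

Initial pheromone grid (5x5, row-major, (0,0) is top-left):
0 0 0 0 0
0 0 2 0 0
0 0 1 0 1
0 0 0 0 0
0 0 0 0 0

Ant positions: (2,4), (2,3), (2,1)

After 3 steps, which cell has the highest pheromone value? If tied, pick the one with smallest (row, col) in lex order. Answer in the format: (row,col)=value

Step 1: ant0:(2,4)->N->(1,4) | ant1:(2,3)->E->(2,4) | ant2:(2,1)->E->(2,2)
  grid max=2 at (2,2)
Step 2: ant0:(1,4)->S->(2,4) | ant1:(2,4)->N->(1,4) | ant2:(2,2)->N->(1,2)
  grid max=3 at (2,4)
Step 3: ant0:(2,4)->N->(1,4) | ant1:(1,4)->S->(2,4) | ant2:(1,2)->S->(2,2)
  grid max=4 at (2,4)
Final grid:
  0 0 0 0 0
  0 0 1 0 3
  0 0 2 0 4
  0 0 0 0 0
  0 0 0 0 0
Max pheromone 4 at (2,4)

Answer: (2,4)=4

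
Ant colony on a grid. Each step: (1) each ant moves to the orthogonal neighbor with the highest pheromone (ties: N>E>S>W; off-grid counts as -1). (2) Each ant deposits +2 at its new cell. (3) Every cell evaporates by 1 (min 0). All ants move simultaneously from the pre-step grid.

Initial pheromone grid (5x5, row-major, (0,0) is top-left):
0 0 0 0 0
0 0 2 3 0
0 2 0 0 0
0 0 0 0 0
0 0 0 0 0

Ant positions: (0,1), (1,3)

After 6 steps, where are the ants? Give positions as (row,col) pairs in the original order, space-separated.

Step 1: ant0:(0,1)->E->(0,2) | ant1:(1,3)->W->(1,2)
  grid max=3 at (1,2)
Step 2: ant0:(0,2)->S->(1,2) | ant1:(1,2)->E->(1,3)
  grid max=4 at (1,2)
Step 3: ant0:(1,2)->E->(1,3) | ant1:(1,3)->W->(1,2)
  grid max=5 at (1,2)
Step 4: ant0:(1,3)->W->(1,2) | ant1:(1,2)->E->(1,3)
  grid max=6 at (1,2)
Step 5: ant0:(1,2)->E->(1,3) | ant1:(1,3)->W->(1,2)
  grid max=7 at (1,2)
Step 6: ant0:(1,3)->W->(1,2) | ant1:(1,2)->E->(1,3)
  grid max=8 at (1,2)

(1,2) (1,3)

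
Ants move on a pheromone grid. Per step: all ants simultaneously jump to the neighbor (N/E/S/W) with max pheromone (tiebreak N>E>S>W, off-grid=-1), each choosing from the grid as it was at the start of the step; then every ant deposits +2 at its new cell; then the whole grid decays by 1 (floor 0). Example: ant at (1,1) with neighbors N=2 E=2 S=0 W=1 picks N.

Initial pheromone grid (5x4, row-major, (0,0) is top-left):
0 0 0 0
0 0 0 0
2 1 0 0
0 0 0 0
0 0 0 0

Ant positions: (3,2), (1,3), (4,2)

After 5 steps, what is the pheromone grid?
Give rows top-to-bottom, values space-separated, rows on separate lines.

After step 1: ants at (2,2),(0,3),(3,2)
  0 0 0 1
  0 0 0 0
  1 0 1 0
  0 0 1 0
  0 0 0 0
After step 2: ants at (3,2),(1,3),(2,2)
  0 0 0 0
  0 0 0 1
  0 0 2 0
  0 0 2 0
  0 0 0 0
After step 3: ants at (2,2),(0,3),(3,2)
  0 0 0 1
  0 0 0 0
  0 0 3 0
  0 0 3 0
  0 0 0 0
After step 4: ants at (3,2),(1,3),(2,2)
  0 0 0 0
  0 0 0 1
  0 0 4 0
  0 0 4 0
  0 0 0 0
After step 5: ants at (2,2),(0,3),(3,2)
  0 0 0 1
  0 0 0 0
  0 0 5 0
  0 0 5 0
  0 0 0 0

0 0 0 1
0 0 0 0
0 0 5 0
0 0 5 0
0 0 0 0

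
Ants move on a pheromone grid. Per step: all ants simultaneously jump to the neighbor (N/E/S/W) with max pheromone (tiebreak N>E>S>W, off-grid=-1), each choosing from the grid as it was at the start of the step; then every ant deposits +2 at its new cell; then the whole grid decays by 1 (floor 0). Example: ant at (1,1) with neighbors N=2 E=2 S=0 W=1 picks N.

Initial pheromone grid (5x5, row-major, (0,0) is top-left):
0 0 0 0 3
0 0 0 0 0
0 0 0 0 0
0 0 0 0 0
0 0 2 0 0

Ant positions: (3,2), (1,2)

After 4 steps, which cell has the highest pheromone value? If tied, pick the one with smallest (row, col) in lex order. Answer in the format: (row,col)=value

Answer: (4,2)=2

Derivation:
Step 1: ant0:(3,2)->S->(4,2) | ant1:(1,2)->N->(0,2)
  grid max=3 at (4,2)
Step 2: ant0:(4,2)->N->(3,2) | ant1:(0,2)->E->(0,3)
  grid max=2 at (4,2)
Step 3: ant0:(3,2)->S->(4,2) | ant1:(0,3)->E->(0,4)
  grid max=3 at (4,2)
Step 4: ant0:(4,2)->N->(3,2) | ant1:(0,4)->S->(1,4)
  grid max=2 at (4,2)
Final grid:
  0 0 0 0 1
  0 0 0 0 1
  0 0 0 0 0
  0 0 1 0 0
  0 0 2 0 0
Max pheromone 2 at (4,2)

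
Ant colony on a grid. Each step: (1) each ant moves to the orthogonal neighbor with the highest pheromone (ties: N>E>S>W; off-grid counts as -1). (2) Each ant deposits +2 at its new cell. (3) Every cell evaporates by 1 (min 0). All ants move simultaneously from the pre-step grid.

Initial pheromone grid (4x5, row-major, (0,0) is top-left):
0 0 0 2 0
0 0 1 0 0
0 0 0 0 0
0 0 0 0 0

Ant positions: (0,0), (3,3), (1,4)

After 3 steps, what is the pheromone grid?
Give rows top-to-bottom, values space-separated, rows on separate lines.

After step 1: ants at (0,1),(2,3),(0,4)
  0 1 0 1 1
  0 0 0 0 0
  0 0 0 1 0
  0 0 0 0 0
After step 2: ants at (0,2),(1,3),(0,3)
  0 0 1 2 0
  0 0 0 1 0
  0 0 0 0 0
  0 0 0 0 0
After step 3: ants at (0,3),(0,3),(1,3)
  0 0 0 5 0
  0 0 0 2 0
  0 0 0 0 0
  0 0 0 0 0

0 0 0 5 0
0 0 0 2 0
0 0 0 0 0
0 0 0 0 0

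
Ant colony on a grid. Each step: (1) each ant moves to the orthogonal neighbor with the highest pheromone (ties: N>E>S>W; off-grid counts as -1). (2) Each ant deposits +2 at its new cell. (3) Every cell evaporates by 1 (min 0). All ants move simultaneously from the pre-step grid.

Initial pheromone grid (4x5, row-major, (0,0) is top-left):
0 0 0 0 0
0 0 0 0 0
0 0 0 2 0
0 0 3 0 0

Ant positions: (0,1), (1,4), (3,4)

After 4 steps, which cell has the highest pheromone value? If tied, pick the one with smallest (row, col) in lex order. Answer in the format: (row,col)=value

Step 1: ant0:(0,1)->E->(0,2) | ant1:(1,4)->N->(0,4) | ant2:(3,4)->N->(2,4)
  grid max=2 at (3,2)
Step 2: ant0:(0,2)->E->(0,3) | ant1:(0,4)->S->(1,4) | ant2:(2,4)->W->(2,3)
  grid max=2 at (2,3)
Step 3: ant0:(0,3)->E->(0,4) | ant1:(1,4)->N->(0,4) | ant2:(2,3)->N->(1,3)
  grid max=3 at (0,4)
Step 4: ant0:(0,4)->S->(1,4) | ant1:(0,4)->S->(1,4) | ant2:(1,3)->S->(2,3)
  grid max=3 at (1,4)
Final grid:
  0 0 0 0 2
  0 0 0 0 3
  0 0 0 2 0
  0 0 0 0 0
Max pheromone 3 at (1,4)

Answer: (1,4)=3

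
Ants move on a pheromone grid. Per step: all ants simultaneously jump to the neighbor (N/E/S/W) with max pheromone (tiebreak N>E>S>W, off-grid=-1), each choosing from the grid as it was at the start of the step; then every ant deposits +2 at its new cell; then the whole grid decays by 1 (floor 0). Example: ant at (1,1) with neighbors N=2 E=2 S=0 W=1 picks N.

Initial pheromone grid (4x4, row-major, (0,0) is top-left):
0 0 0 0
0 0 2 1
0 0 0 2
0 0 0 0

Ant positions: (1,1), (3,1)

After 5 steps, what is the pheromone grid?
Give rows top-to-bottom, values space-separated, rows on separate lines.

After step 1: ants at (1,2),(2,1)
  0 0 0 0
  0 0 3 0
  0 1 0 1
  0 0 0 0
After step 2: ants at (0,2),(1,1)
  0 0 1 0
  0 1 2 0
  0 0 0 0
  0 0 0 0
After step 3: ants at (1,2),(1,2)
  0 0 0 0
  0 0 5 0
  0 0 0 0
  0 0 0 0
After step 4: ants at (0,2),(0,2)
  0 0 3 0
  0 0 4 0
  0 0 0 0
  0 0 0 0
After step 5: ants at (1,2),(1,2)
  0 0 2 0
  0 0 7 0
  0 0 0 0
  0 0 0 0

0 0 2 0
0 0 7 0
0 0 0 0
0 0 0 0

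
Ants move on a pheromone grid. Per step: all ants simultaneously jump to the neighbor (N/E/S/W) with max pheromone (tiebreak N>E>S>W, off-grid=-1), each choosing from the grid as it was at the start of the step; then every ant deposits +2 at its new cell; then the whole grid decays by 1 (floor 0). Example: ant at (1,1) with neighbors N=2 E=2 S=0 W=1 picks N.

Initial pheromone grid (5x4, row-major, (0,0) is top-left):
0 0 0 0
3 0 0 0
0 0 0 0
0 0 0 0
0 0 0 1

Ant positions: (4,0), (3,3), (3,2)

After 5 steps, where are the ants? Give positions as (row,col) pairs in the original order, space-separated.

Step 1: ant0:(4,0)->N->(3,0) | ant1:(3,3)->S->(4,3) | ant2:(3,2)->N->(2,2)
  grid max=2 at (1,0)
Step 2: ant0:(3,0)->N->(2,0) | ant1:(4,3)->N->(3,3) | ant2:(2,2)->N->(1,2)
  grid max=1 at (1,0)
Step 3: ant0:(2,0)->N->(1,0) | ant1:(3,3)->S->(4,3) | ant2:(1,2)->N->(0,2)
  grid max=2 at (1,0)
Step 4: ant0:(1,0)->N->(0,0) | ant1:(4,3)->N->(3,3) | ant2:(0,2)->E->(0,3)
  grid max=1 at (0,0)
Step 5: ant0:(0,0)->S->(1,0) | ant1:(3,3)->S->(4,3) | ant2:(0,3)->S->(1,3)
  grid max=2 at (1,0)

(1,0) (4,3) (1,3)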